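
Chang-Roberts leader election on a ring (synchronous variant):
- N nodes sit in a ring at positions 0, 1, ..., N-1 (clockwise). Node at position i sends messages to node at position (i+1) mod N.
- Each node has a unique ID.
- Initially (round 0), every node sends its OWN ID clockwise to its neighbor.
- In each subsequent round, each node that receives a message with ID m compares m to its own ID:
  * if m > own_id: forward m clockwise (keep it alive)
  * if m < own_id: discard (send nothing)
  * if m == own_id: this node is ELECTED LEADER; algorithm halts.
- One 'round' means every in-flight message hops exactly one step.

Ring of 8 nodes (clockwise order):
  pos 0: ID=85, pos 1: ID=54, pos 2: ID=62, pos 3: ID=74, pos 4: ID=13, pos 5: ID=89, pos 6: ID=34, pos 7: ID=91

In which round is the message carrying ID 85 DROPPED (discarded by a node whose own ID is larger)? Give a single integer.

Round 1: pos1(id54) recv 85: fwd; pos2(id62) recv 54: drop; pos3(id74) recv 62: drop; pos4(id13) recv 74: fwd; pos5(id89) recv 13: drop; pos6(id34) recv 89: fwd; pos7(id91) recv 34: drop; pos0(id85) recv 91: fwd
Round 2: pos2(id62) recv 85: fwd; pos5(id89) recv 74: drop; pos7(id91) recv 89: drop; pos1(id54) recv 91: fwd
Round 3: pos3(id74) recv 85: fwd; pos2(id62) recv 91: fwd
Round 4: pos4(id13) recv 85: fwd; pos3(id74) recv 91: fwd
Round 5: pos5(id89) recv 85: drop; pos4(id13) recv 91: fwd
Round 6: pos5(id89) recv 91: fwd
Round 7: pos6(id34) recv 91: fwd
Round 8: pos7(id91) recv 91: ELECTED
Message ID 85 originates at pos 0; dropped at pos 5 in round 5

Answer: 5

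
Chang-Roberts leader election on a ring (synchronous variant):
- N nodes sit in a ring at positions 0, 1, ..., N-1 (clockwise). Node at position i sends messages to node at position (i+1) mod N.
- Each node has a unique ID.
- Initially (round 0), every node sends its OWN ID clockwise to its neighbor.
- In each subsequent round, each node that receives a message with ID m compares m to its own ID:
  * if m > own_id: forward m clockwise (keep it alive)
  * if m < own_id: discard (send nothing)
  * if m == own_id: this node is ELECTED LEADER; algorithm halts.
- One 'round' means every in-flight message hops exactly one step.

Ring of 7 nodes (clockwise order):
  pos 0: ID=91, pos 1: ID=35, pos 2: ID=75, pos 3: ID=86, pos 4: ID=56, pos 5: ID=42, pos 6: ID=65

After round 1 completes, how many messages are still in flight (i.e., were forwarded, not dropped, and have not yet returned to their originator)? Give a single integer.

Round 1: pos1(id35) recv 91: fwd; pos2(id75) recv 35: drop; pos3(id86) recv 75: drop; pos4(id56) recv 86: fwd; pos5(id42) recv 56: fwd; pos6(id65) recv 42: drop; pos0(id91) recv 65: drop
After round 1: 3 messages still in flight

Answer: 3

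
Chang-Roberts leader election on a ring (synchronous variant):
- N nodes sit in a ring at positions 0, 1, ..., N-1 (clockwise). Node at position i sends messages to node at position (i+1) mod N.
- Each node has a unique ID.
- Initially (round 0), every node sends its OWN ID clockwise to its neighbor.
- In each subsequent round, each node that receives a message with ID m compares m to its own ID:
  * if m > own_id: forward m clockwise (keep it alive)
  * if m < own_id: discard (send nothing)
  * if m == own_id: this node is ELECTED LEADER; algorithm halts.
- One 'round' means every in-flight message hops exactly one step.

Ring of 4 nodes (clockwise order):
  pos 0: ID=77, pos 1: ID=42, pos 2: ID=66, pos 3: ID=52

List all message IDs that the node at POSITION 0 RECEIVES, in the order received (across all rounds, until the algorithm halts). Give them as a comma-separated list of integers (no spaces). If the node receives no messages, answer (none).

Round 1: pos1(id42) recv 77: fwd; pos2(id66) recv 42: drop; pos3(id52) recv 66: fwd; pos0(id77) recv 52: drop
Round 2: pos2(id66) recv 77: fwd; pos0(id77) recv 66: drop
Round 3: pos3(id52) recv 77: fwd
Round 4: pos0(id77) recv 77: ELECTED

Answer: 52,66,77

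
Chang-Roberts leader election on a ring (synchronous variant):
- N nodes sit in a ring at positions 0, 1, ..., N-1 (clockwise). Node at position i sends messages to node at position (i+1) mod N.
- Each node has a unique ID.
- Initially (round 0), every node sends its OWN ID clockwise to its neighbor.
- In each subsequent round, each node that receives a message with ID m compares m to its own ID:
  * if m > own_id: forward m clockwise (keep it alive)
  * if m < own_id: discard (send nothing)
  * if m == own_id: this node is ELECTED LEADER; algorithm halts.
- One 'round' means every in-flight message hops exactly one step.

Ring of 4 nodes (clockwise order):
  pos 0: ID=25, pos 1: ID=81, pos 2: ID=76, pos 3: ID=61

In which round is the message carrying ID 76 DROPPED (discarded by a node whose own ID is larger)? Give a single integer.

Round 1: pos1(id81) recv 25: drop; pos2(id76) recv 81: fwd; pos3(id61) recv 76: fwd; pos0(id25) recv 61: fwd
Round 2: pos3(id61) recv 81: fwd; pos0(id25) recv 76: fwd; pos1(id81) recv 61: drop
Round 3: pos0(id25) recv 81: fwd; pos1(id81) recv 76: drop
Round 4: pos1(id81) recv 81: ELECTED
Message ID 76 originates at pos 2; dropped at pos 1 in round 3

Answer: 3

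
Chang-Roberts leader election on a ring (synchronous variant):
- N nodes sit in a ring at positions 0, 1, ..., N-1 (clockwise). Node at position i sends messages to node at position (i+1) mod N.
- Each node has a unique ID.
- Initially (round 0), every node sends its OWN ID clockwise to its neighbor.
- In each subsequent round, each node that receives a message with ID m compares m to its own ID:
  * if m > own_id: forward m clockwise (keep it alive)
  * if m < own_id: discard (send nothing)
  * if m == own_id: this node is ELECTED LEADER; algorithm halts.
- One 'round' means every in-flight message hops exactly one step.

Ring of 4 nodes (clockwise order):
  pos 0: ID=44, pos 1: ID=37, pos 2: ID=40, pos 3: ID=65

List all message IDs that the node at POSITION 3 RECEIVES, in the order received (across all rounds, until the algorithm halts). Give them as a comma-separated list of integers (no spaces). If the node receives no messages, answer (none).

Answer: 40,44,65

Derivation:
Round 1: pos1(id37) recv 44: fwd; pos2(id40) recv 37: drop; pos3(id65) recv 40: drop; pos0(id44) recv 65: fwd
Round 2: pos2(id40) recv 44: fwd; pos1(id37) recv 65: fwd
Round 3: pos3(id65) recv 44: drop; pos2(id40) recv 65: fwd
Round 4: pos3(id65) recv 65: ELECTED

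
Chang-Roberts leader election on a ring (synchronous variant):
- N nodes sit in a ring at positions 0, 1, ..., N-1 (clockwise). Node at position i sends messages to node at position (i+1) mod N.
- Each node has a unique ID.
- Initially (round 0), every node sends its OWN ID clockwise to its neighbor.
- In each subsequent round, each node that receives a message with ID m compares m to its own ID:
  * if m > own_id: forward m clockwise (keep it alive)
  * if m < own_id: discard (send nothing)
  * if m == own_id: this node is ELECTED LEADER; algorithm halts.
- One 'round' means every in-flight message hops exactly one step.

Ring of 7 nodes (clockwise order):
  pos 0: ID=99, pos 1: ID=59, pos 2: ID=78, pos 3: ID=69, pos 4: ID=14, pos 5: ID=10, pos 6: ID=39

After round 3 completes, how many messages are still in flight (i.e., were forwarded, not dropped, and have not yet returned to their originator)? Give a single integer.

Round 1: pos1(id59) recv 99: fwd; pos2(id78) recv 59: drop; pos3(id69) recv 78: fwd; pos4(id14) recv 69: fwd; pos5(id10) recv 14: fwd; pos6(id39) recv 10: drop; pos0(id99) recv 39: drop
Round 2: pos2(id78) recv 99: fwd; pos4(id14) recv 78: fwd; pos5(id10) recv 69: fwd; pos6(id39) recv 14: drop
Round 3: pos3(id69) recv 99: fwd; pos5(id10) recv 78: fwd; pos6(id39) recv 69: fwd
After round 3: 3 messages still in flight

Answer: 3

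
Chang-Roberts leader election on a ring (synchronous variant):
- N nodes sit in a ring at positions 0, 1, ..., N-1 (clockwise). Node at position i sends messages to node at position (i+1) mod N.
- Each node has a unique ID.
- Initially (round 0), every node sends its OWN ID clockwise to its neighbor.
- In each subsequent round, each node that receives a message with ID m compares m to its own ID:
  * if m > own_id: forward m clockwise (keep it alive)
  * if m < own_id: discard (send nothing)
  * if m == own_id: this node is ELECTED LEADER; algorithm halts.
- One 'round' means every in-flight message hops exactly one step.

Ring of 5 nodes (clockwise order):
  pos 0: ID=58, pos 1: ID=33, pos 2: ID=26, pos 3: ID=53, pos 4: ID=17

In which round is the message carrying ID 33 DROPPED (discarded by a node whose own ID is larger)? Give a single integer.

Round 1: pos1(id33) recv 58: fwd; pos2(id26) recv 33: fwd; pos3(id53) recv 26: drop; pos4(id17) recv 53: fwd; pos0(id58) recv 17: drop
Round 2: pos2(id26) recv 58: fwd; pos3(id53) recv 33: drop; pos0(id58) recv 53: drop
Round 3: pos3(id53) recv 58: fwd
Round 4: pos4(id17) recv 58: fwd
Round 5: pos0(id58) recv 58: ELECTED
Message ID 33 originates at pos 1; dropped at pos 3 in round 2

Answer: 2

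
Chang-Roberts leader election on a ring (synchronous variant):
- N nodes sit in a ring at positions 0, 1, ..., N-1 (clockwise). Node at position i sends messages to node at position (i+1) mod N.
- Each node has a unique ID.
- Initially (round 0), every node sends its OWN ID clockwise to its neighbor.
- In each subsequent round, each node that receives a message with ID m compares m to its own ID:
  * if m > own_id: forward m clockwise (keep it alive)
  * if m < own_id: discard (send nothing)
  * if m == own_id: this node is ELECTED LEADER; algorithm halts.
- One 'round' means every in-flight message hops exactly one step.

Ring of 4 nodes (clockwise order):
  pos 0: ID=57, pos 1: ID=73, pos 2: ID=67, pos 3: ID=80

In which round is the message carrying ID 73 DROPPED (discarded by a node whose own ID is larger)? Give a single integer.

Answer: 2

Derivation:
Round 1: pos1(id73) recv 57: drop; pos2(id67) recv 73: fwd; pos3(id80) recv 67: drop; pos0(id57) recv 80: fwd
Round 2: pos3(id80) recv 73: drop; pos1(id73) recv 80: fwd
Round 3: pos2(id67) recv 80: fwd
Round 4: pos3(id80) recv 80: ELECTED
Message ID 73 originates at pos 1; dropped at pos 3 in round 2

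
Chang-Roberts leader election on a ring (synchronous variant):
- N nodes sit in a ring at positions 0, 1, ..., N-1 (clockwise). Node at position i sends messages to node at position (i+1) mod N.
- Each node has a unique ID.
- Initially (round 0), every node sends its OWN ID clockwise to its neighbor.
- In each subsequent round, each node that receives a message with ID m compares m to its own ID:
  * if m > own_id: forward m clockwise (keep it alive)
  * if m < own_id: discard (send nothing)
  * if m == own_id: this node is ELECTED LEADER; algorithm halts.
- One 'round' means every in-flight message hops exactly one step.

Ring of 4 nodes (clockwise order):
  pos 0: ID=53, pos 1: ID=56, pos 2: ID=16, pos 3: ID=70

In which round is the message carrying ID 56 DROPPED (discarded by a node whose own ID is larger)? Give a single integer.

Round 1: pos1(id56) recv 53: drop; pos2(id16) recv 56: fwd; pos3(id70) recv 16: drop; pos0(id53) recv 70: fwd
Round 2: pos3(id70) recv 56: drop; pos1(id56) recv 70: fwd
Round 3: pos2(id16) recv 70: fwd
Round 4: pos3(id70) recv 70: ELECTED
Message ID 56 originates at pos 1; dropped at pos 3 in round 2

Answer: 2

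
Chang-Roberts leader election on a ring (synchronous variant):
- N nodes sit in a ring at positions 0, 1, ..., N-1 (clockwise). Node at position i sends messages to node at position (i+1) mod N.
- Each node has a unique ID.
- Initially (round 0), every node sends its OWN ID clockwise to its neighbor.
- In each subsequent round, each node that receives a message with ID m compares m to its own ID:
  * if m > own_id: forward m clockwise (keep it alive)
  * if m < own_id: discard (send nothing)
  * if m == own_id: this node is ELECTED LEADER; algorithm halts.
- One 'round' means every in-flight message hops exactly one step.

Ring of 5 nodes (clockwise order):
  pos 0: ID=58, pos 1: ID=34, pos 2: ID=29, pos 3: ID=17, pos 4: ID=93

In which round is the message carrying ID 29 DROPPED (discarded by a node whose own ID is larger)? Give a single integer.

Round 1: pos1(id34) recv 58: fwd; pos2(id29) recv 34: fwd; pos3(id17) recv 29: fwd; pos4(id93) recv 17: drop; pos0(id58) recv 93: fwd
Round 2: pos2(id29) recv 58: fwd; pos3(id17) recv 34: fwd; pos4(id93) recv 29: drop; pos1(id34) recv 93: fwd
Round 3: pos3(id17) recv 58: fwd; pos4(id93) recv 34: drop; pos2(id29) recv 93: fwd
Round 4: pos4(id93) recv 58: drop; pos3(id17) recv 93: fwd
Round 5: pos4(id93) recv 93: ELECTED
Message ID 29 originates at pos 2; dropped at pos 4 in round 2

Answer: 2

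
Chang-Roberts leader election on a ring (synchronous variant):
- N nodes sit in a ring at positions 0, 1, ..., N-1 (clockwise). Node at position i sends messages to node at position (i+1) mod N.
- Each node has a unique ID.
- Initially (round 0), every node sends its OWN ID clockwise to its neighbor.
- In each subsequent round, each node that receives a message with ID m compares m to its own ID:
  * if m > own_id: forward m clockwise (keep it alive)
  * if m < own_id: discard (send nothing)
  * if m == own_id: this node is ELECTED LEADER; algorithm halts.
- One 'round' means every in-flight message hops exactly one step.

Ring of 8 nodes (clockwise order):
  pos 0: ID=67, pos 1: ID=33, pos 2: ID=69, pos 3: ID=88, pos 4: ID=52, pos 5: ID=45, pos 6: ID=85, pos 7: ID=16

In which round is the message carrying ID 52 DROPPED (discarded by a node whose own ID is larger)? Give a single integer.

Answer: 2

Derivation:
Round 1: pos1(id33) recv 67: fwd; pos2(id69) recv 33: drop; pos3(id88) recv 69: drop; pos4(id52) recv 88: fwd; pos5(id45) recv 52: fwd; pos6(id85) recv 45: drop; pos7(id16) recv 85: fwd; pos0(id67) recv 16: drop
Round 2: pos2(id69) recv 67: drop; pos5(id45) recv 88: fwd; pos6(id85) recv 52: drop; pos0(id67) recv 85: fwd
Round 3: pos6(id85) recv 88: fwd; pos1(id33) recv 85: fwd
Round 4: pos7(id16) recv 88: fwd; pos2(id69) recv 85: fwd
Round 5: pos0(id67) recv 88: fwd; pos3(id88) recv 85: drop
Round 6: pos1(id33) recv 88: fwd
Round 7: pos2(id69) recv 88: fwd
Round 8: pos3(id88) recv 88: ELECTED
Message ID 52 originates at pos 4; dropped at pos 6 in round 2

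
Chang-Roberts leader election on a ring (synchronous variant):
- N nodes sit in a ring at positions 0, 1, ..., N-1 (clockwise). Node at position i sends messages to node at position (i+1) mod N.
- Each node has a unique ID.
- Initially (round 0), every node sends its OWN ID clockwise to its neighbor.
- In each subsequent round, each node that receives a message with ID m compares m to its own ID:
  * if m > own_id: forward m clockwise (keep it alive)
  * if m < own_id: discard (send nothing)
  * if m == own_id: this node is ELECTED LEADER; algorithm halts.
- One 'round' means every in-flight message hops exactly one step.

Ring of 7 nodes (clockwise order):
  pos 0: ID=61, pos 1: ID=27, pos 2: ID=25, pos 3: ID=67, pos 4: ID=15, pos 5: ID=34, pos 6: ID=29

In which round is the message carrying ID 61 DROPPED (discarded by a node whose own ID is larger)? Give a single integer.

Answer: 3

Derivation:
Round 1: pos1(id27) recv 61: fwd; pos2(id25) recv 27: fwd; pos3(id67) recv 25: drop; pos4(id15) recv 67: fwd; pos5(id34) recv 15: drop; pos6(id29) recv 34: fwd; pos0(id61) recv 29: drop
Round 2: pos2(id25) recv 61: fwd; pos3(id67) recv 27: drop; pos5(id34) recv 67: fwd; pos0(id61) recv 34: drop
Round 3: pos3(id67) recv 61: drop; pos6(id29) recv 67: fwd
Round 4: pos0(id61) recv 67: fwd
Round 5: pos1(id27) recv 67: fwd
Round 6: pos2(id25) recv 67: fwd
Round 7: pos3(id67) recv 67: ELECTED
Message ID 61 originates at pos 0; dropped at pos 3 in round 3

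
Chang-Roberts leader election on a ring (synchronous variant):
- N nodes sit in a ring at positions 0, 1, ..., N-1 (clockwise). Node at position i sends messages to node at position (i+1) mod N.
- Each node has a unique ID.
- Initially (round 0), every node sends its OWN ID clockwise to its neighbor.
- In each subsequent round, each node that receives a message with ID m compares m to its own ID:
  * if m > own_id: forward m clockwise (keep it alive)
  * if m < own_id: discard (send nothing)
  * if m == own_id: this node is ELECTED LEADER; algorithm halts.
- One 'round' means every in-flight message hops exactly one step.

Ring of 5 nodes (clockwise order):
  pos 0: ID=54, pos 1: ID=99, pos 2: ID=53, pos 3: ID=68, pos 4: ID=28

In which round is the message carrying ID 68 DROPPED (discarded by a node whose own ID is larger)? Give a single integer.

Answer: 3

Derivation:
Round 1: pos1(id99) recv 54: drop; pos2(id53) recv 99: fwd; pos3(id68) recv 53: drop; pos4(id28) recv 68: fwd; pos0(id54) recv 28: drop
Round 2: pos3(id68) recv 99: fwd; pos0(id54) recv 68: fwd
Round 3: pos4(id28) recv 99: fwd; pos1(id99) recv 68: drop
Round 4: pos0(id54) recv 99: fwd
Round 5: pos1(id99) recv 99: ELECTED
Message ID 68 originates at pos 3; dropped at pos 1 in round 3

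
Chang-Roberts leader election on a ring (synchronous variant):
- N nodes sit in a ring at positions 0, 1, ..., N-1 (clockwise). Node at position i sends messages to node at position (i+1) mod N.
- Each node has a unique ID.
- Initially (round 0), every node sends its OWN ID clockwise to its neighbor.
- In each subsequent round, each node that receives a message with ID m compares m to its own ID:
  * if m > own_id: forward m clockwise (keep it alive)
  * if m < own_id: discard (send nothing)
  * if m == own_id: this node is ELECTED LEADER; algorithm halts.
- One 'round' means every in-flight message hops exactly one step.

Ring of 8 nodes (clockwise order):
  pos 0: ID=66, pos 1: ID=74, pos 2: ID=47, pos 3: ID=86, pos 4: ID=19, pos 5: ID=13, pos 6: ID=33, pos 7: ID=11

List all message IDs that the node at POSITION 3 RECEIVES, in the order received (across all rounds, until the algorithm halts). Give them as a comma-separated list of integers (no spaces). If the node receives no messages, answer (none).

Round 1: pos1(id74) recv 66: drop; pos2(id47) recv 74: fwd; pos3(id86) recv 47: drop; pos4(id19) recv 86: fwd; pos5(id13) recv 19: fwd; pos6(id33) recv 13: drop; pos7(id11) recv 33: fwd; pos0(id66) recv 11: drop
Round 2: pos3(id86) recv 74: drop; pos5(id13) recv 86: fwd; pos6(id33) recv 19: drop; pos0(id66) recv 33: drop
Round 3: pos6(id33) recv 86: fwd
Round 4: pos7(id11) recv 86: fwd
Round 5: pos0(id66) recv 86: fwd
Round 6: pos1(id74) recv 86: fwd
Round 7: pos2(id47) recv 86: fwd
Round 8: pos3(id86) recv 86: ELECTED

Answer: 47,74,86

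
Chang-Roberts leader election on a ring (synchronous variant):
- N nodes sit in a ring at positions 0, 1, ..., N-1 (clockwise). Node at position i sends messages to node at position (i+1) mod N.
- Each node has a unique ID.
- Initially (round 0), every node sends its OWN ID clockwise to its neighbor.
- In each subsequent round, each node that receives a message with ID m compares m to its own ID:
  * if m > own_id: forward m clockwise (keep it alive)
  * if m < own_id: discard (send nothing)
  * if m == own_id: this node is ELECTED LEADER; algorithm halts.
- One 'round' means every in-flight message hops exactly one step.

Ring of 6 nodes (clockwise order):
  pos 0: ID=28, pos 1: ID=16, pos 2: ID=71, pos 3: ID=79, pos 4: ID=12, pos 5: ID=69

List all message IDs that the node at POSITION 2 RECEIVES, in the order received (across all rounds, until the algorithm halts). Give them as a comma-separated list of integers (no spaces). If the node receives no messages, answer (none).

Answer: 16,28,69,79

Derivation:
Round 1: pos1(id16) recv 28: fwd; pos2(id71) recv 16: drop; pos3(id79) recv 71: drop; pos4(id12) recv 79: fwd; pos5(id69) recv 12: drop; pos0(id28) recv 69: fwd
Round 2: pos2(id71) recv 28: drop; pos5(id69) recv 79: fwd; pos1(id16) recv 69: fwd
Round 3: pos0(id28) recv 79: fwd; pos2(id71) recv 69: drop
Round 4: pos1(id16) recv 79: fwd
Round 5: pos2(id71) recv 79: fwd
Round 6: pos3(id79) recv 79: ELECTED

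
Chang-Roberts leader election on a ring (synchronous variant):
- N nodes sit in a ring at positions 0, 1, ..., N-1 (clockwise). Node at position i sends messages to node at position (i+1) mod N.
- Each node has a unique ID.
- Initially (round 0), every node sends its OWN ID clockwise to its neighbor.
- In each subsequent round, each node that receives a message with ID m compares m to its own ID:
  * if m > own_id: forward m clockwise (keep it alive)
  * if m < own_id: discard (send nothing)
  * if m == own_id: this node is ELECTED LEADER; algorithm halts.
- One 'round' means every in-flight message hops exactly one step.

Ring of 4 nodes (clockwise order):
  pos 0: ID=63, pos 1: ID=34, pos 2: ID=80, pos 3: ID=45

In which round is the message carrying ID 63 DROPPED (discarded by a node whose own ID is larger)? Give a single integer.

Answer: 2

Derivation:
Round 1: pos1(id34) recv 63: fwd; pos2(id80) recv 34: drop; pos3(id45) recv 80: fwd; pos0(id63) recv 45: drop
Round 2: pos2(id80) recv 63: drop; pos0(id63) recv 80: fwd
Round 3: pos1(id34) recv 80: fwd
Round 4: pos2(id80) recv 80: ELECTED
Message ID 63 originates at pos 0; dropped at pos 2 in round 2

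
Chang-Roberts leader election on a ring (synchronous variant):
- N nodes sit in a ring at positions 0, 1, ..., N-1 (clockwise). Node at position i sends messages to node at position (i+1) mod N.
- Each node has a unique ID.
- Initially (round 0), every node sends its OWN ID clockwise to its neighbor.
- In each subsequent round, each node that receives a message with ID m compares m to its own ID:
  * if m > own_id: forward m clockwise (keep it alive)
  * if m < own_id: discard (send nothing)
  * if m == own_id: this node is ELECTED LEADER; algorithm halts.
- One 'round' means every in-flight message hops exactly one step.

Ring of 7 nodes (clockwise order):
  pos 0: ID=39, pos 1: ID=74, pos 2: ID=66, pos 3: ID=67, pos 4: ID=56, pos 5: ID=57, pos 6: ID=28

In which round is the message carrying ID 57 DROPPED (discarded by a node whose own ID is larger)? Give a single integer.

Round 1: pos1(id74) recv 39: drop; pos2(id66) recv 74: fwd; pos3(id67) recv 66: drop; pos4(id56) recv 67: fwd; pos5(id57) recv 56: drop; pos6(id28) recv 57: fwd; pos0(id39) recv 28: drop
Round 2: pos3(id67) recv 74: fwd; pos5(id57) recv 67: fwd; pos0(id39) recv 57: fwd
Round 3: pos4(id56) recv 74: fwd; pos6(id28) recv 67: fwd; pos1(id74) recv 57: drop
Round 4: pos5(id57) recv 74: fwd; pos0(id39) recv 67: fwd
Round 5: pos6(id28) recv 74: fwd; pos1(id74) recv 67: drop
Round 6: pos0(id39) recv 74: fwd
Round 7: pos1(id74) recv 74: ELECTED
Message ID 57 originates at pos 5; dropped at pos 1 in round 3

Answer: 3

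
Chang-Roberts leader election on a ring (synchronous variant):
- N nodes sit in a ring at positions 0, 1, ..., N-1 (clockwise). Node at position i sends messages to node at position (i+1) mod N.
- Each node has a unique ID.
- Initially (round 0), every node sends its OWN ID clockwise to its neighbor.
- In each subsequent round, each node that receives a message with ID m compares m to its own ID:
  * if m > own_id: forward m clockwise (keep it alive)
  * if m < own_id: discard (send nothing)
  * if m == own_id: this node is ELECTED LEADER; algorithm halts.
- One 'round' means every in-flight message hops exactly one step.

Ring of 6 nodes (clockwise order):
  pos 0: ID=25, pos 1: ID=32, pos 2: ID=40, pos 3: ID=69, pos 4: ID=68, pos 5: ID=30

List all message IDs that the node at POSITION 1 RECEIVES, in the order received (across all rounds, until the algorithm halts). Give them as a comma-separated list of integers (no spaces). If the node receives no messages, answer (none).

Answer: 25,30,68,69

Derivation:
Round 1: pos1(id32) recv 25: drop; pos2(id40) recv 32: drop; pos3(id69) recv 40: drop; pos4(id68) recv 69: fwd; pos5(id30) recv 68: fwd; pos0(id25) recv 30: fwd
Round 2: pos5(id30) recv 69: fwd; pos0(id25) recv 68: fwd; pos1(id32) recv 30: drop
Round 3: pos0(id25) recv 69: fwd; pos1(id32) recv 68: fwd
Round 4: pos1(id32) recv 69: fwd; pos2(id40) recv 68: fwd
Round 5: pos2(id40) recv 69: fwd; pos3(id69) recv 68: drop
Round 6: pos3(id69) recv 69: ELECTED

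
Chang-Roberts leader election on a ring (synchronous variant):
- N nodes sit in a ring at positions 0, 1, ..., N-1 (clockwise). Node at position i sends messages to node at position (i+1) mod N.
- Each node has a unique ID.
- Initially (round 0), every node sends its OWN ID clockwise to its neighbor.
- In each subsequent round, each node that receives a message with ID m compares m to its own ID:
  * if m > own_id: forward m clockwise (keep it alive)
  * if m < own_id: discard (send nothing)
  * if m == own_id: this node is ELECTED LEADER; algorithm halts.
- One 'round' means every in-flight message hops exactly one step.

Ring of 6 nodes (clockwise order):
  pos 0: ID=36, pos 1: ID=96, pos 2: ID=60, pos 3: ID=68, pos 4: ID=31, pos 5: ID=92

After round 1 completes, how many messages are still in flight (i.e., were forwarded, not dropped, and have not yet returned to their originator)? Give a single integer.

Round 1: pos1(id96) recv 36: drop; pos2(id60) recv 96: fwd; pos3(id68) recv 60: drop; pos4(id31) recv 68: fwd; pos5(id92) recv 31: drop; pos0(id36) recv 92: fwd
After round 1: 3 messages still in flight

Answer: 3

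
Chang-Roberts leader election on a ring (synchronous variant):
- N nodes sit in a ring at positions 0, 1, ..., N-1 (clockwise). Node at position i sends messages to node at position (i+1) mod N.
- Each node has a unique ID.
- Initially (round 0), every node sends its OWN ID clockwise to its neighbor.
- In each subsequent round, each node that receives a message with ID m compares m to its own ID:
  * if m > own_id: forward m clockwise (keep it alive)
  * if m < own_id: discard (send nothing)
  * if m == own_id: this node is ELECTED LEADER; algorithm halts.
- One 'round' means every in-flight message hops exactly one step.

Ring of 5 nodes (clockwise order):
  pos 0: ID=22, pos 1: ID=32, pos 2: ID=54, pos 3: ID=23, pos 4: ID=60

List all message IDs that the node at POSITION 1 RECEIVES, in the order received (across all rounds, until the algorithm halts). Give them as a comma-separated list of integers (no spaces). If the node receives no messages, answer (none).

Round 1: pos1(id32) recv 22: drop; pos2(id54) recv 32: drop; pos3(id23) recv 54: fwd; pos4(id60) recv 23: drop; pos0(id22) recv 60: fwd
Round 2: pos4(id60) recv 54: drop; pos1(id32) recv 60: fwd
Round 3: pos2(id54) recv 60: fwd
Round 4: pos3(id23) recv 60: fwd
Round 5: pos4(id60) recv 60: ELECTED

Answer: 22,60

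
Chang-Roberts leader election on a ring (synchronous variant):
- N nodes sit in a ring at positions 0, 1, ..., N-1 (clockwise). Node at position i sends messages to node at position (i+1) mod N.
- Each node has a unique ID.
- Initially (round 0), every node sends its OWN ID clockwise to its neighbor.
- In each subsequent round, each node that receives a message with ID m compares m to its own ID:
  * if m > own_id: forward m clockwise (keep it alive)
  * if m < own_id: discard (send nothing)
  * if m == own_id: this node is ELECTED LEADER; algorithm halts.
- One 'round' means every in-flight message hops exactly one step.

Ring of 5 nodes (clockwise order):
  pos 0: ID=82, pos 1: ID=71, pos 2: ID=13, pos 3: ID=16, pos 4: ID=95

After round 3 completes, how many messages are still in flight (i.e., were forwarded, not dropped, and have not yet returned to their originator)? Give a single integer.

Answer: 2

Derivation:
Round 1: pos1(id71) recv 82: fwd; pos2(id13) recv 71: fwd; pos3(id16) recv 13: drop; pos4(id95) recv 16: drop; pos0(id82) recv 95: fwd
Round 2: pos2(id13) recv 82: fwd; pos3(id16) recv 71: fwd; pos1(id71) recv 95: fwd
Round 3: pos3(id16) recv 82: fwd; pos4(id95) recv 71: drop; pos2(id13) recv 95: fwd
After round 3: 2 messages still in flight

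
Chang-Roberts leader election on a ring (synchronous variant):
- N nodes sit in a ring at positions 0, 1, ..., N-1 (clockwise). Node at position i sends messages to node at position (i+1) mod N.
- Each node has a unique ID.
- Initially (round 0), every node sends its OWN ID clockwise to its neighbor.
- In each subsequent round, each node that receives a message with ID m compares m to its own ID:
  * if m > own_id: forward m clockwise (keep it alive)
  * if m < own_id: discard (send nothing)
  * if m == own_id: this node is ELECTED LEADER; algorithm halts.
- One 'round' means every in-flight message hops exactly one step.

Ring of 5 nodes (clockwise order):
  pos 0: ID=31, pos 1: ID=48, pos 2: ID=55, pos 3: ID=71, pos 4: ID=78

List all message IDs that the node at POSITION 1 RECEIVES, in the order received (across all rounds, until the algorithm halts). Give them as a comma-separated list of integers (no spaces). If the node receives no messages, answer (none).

Round 1: pos1(id48) recv 31: drop; pos2(id55) recv 48: drop; pos3(id71) recv 55: drop; pos4(id78) recv 71: drop; pos0(id31) recv 78: fwd
Round 2: pos1(id48) recv 78: fwd
Round 3: pos2(id55) recv 78: fwd
Round 4: pos3(id71) recv 78: fwd
Round 5: pos4(id78) recv 78: ELECTED

Answer: 31,78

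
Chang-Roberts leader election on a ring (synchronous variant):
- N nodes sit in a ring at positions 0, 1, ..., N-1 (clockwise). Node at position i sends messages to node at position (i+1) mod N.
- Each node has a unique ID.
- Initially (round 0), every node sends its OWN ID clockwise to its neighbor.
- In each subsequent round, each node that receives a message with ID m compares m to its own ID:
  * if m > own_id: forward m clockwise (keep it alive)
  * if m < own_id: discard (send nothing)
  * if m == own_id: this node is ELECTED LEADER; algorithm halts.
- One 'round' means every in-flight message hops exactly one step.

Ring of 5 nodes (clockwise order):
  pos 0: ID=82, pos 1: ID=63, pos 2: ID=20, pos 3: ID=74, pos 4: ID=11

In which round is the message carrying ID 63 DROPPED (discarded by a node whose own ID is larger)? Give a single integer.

Round 1: pos1(id63) recv 82: fwd; pos2(id20) recv 63: fwd; pos3(id74) recv 20: drop; pos4(id11) recv 74: fwd; pos0(id82) recv 11: drop
Round 2: pos2(id20) recv 82: fwd; pos3(id74) recv 63: drop; pos0(id82) recv 74: drop
Round 3: pos3(id74) recv 82: fwd
Round 4: pos4(id11) recv 82: fwd
Round 5: pos0(id82) recv 82: ELECTED
Message ID 63 originates at pos 1; dropped at pos 3 in round 2

Answer: 2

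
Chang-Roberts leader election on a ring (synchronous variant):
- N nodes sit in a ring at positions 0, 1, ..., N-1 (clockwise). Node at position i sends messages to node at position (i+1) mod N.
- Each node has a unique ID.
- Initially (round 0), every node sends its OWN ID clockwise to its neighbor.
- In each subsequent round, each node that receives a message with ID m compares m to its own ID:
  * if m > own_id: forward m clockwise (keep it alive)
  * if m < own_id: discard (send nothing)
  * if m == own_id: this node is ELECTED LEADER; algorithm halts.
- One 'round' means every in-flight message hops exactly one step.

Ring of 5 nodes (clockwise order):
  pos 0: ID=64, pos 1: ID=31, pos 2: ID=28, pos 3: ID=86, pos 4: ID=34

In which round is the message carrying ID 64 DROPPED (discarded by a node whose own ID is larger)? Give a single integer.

Answer: 3

Derivation:
Round 1: pos1(id31) recv 64: fwd; pos2(id28) recv 31: fwd; pos3(id86) recv 28: drop; pos4(id34) recv 86: fwd; pos0(id64) recv 34: drop
Round 2: pos2(id28) recv 64: fwd; pos3(id86) recv 31: drop; pos0(id64) recv 86: fwd
Round 3: pos3(id86) recv 64: drop; pos1(id31) recv 86: fwd
Round 4: pos2(id28) recv 86: fwd
Round 5: pos3(id86) recv 86: ELECTED
Message ID 64 originates at pos 0; dropped at pos 3 in round 3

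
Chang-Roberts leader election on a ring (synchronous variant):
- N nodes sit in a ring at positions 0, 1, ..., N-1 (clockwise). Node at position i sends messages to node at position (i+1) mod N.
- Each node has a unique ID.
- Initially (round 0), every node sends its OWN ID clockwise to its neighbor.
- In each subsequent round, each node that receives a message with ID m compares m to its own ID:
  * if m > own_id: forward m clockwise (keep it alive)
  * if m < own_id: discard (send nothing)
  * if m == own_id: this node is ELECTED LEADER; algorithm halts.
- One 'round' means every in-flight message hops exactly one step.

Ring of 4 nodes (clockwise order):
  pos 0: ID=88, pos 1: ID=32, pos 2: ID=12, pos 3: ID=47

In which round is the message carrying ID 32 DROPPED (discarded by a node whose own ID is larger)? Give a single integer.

Answer: 2

Derivation:
Round 1: pos1(id32) recv 88: fwd; pos2(id12) recv 32: fwd; pos3(id47) recv 12: drop; pos0(id88) recv 47: drop
Round 2: pos2(id12) recv 88: fwd; pos3(id47) recv 32: drop
Round 3: pos3(id47) recv 88: fwd
Round 4: pos0(id88) recv 88: ELECTED
Message ID 32 originates at pos 1; dropped at pos 3 in round 2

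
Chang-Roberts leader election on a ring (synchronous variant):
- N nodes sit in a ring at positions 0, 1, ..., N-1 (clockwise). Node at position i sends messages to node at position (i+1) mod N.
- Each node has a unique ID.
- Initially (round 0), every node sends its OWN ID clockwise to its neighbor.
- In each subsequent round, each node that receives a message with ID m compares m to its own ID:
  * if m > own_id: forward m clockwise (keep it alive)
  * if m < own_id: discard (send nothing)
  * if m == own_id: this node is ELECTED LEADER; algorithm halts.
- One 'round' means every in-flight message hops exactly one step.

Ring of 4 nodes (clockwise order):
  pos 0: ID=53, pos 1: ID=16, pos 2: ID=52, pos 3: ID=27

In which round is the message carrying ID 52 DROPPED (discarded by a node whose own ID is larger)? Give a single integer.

Round 1: pos1(id16) recv 53: fwd; pos2(id52) recv 16: drop; pos3(id27) recv 52: fwd; pos0(id53) recv 27: drop
Round 2: pos2(id52) recv 53: fwd; pos0(id53) recv 52: drop
Round 3: pos3(id27) recv 53: fwd
Round 4: pos0(id53) recv 53: ELECTED
Message ID 52 originates at pos 2; dropped at pos 0 in round 2

Answer: 2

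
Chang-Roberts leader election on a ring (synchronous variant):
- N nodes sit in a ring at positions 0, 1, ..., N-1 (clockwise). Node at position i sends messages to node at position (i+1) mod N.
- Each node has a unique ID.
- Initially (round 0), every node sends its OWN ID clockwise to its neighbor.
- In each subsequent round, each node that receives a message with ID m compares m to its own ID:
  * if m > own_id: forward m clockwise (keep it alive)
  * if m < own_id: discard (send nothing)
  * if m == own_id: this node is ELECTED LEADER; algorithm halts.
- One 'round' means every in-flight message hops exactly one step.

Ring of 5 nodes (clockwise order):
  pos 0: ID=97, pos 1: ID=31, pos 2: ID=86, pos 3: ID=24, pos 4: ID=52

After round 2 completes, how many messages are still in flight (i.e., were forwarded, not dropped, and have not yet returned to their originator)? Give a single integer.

Round 1: pos1(id31) recv 97: fwd; pos2(id86) recv 31: drop; pos3(id24) recv 86: fwd; pos4(id52) recv 24: drop; pos0(id97) recv 52: drop
Round 2: pos2(id86) recv 97: fwd; pos4(id52) recv 86: fwd
After round 2: 2 messages still in flight

Answer: 2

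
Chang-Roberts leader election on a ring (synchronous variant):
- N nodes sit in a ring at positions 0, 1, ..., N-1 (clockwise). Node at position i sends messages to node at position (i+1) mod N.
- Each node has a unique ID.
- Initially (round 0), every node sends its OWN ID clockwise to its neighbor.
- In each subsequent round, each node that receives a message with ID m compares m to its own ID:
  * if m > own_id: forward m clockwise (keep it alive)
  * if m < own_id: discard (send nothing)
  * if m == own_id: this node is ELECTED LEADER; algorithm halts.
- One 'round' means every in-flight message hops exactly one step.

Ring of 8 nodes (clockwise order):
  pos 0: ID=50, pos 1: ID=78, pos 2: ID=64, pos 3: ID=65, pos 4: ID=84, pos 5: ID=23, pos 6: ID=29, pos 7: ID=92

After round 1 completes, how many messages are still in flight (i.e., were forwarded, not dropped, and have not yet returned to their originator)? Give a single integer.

Answer: 3

Derivation:
Round 1: pos1(id78) recv 50: drop; pos2(id64) recv 78: fwd; pos3(id65) recv 64: drop; pos4(id84) recv 65: drop; pos5(id23) recv 84: fwd; pos6(id29) recv 23: drop; pos7(id92) recv 29: drop; pos0(id50) recv 92: fwd
After round 1: 3 messages still in flight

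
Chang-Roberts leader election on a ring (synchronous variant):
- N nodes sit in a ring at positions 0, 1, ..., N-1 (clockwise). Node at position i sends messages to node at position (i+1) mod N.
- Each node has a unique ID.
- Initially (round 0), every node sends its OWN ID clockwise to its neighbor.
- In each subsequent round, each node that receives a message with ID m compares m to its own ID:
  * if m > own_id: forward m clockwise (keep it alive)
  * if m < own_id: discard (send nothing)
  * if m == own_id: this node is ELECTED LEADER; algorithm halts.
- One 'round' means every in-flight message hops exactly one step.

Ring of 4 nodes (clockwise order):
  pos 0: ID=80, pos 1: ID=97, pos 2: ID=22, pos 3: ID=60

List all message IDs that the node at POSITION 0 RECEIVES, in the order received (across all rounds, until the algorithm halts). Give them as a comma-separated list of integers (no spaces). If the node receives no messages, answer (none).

Answer: 60,97

Derivation:
Round 1: pos1(id97) recv 80: drop; pos2(id22) recv 97: fwd; pos3(id60) recv 22: drop; pos0(id80) recv 60: drop
Round 2: pos3(id60) recv 97: fwd
Round 3: pos0(id80) recv 97: fwd
Round 4: pos1(id97) recv 97: ELECTED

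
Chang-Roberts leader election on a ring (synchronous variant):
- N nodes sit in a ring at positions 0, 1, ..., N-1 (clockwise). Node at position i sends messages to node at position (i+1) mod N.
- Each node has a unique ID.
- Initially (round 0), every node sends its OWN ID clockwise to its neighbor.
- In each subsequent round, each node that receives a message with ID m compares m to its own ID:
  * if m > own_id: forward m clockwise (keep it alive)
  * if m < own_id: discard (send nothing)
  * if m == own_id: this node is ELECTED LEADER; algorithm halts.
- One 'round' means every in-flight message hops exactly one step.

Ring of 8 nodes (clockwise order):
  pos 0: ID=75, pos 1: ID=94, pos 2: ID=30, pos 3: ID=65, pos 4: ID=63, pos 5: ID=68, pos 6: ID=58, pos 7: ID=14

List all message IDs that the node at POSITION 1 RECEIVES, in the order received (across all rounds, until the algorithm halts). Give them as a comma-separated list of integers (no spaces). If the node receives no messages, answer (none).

Answer: 75,94

Derivation:
Round 1: pos1(id94) recv 75: drop; pos2(id30) recv 94: fwd; pos3(id65) recv 30: drop; pos4(id63) recv 65: fwd; pos5(id68) recv 63: drop; pos6(id58) recv 68: fwd; pos7(id14) recv 58: fwd; pos0(id75) recv 14: drop
Round 2: pos3(id65) recv 94: fwd; pos5(id68) recv 65: drop; pos7(id14) recv 68: fwd; pos0(id75) recv 58: drop
Round 3: pos4(id63) recv 94: fwd; pos0(id75) recv 68: drop
Round 4: pos5(id68) recv 94: fwd
Round 5: pos6(id58) recv 94: fwd
Round 6: pos7(id14) recv 94: fwd
Round 7: pos0(id75) recv 94: fwd
Round 8: pos1(id94) recv 94: ELECTED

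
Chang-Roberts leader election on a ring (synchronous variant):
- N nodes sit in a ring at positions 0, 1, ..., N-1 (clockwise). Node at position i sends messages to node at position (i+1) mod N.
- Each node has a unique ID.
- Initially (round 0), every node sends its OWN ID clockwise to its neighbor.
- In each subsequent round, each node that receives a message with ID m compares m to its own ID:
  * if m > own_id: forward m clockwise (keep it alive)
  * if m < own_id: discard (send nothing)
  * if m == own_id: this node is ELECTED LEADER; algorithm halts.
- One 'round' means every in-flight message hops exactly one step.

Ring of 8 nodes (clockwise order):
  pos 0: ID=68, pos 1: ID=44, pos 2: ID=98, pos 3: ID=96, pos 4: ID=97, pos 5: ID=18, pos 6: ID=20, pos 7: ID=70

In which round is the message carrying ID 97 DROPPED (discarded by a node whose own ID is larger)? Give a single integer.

Round 1: pos1(id44) recv 68: fwd; pos2(id98) recv 44: drop; pos3(id96) recv 98: fwd; pos4(id97) recv 96: drop; pos5(id18) recv 97: fwd; pos6(id20) recv 18: drop; pos7(id70) recv 20: drop; pos0(id68) recv 70: fwd
Round 2: pos2(id98) recv 68: drop; pos4(id97) recv 98: fwd; pos6(id20) recv 97: fwd; pos1(id44) recv 70: fwd
Round 3: pos5(id18) recv 98: fwd; pos7(id70) recv 97: fwd; pos2(id98) recv 70: drop
Round 4: pos6(id20) recv 98: fwd; pos0(id68) recv 97: fwd
Round 5: pos7(id70) recv 98: fwd; pos1(id44) recv 97: fwd
Round 6: pos0(id68) recv 98: fwd; pos2(id98) recv 97: drop
Round 7: pos1(id44) recv 98: fwd
Round 8: pos2(id98) recv 98: ELECTED
Message ID 97 originates at pos 4; dropped at pos 2 in round 6

Answer: 6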